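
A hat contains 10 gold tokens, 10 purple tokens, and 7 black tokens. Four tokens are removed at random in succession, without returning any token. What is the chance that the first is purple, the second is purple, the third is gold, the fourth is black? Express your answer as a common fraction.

7/468

Multiply the conditional probability of each draw in order, without replacement, so each draw removes one from its color and from the total.
P = (10/27) · (9/26) · (10/25) · (7/24) = 7/468 ≈ 0.0150.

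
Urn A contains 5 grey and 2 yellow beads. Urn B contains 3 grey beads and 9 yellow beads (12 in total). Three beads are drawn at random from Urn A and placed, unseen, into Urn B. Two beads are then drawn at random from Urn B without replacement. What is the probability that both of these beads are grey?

76/735

Condition on how many of the transferred beads are grey (from Urn A: 5 grey of 7; then Urn B has 15 total).
  1 grey: C(5,1)C(2,2)/C(7,3) = 1/7; then P = C(4,2)/C(15,2) = 2/35
  2 grey: C(5,2)C(2,1)/C(7,3) = 4/7; then P = C(5,2)/C(15,2) = 2/21
  3 grey: C(5,3)C(2,0)/C(7,3) = 2/7; then P = C(6,2)/C(15,2) = 1/7
P(both grey) = 76/735 ≈ 0.1034.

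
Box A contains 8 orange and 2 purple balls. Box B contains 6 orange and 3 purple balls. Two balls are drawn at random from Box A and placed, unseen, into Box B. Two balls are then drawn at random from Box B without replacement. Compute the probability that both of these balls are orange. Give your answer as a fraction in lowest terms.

Condition on how many of the transferred balls are orange (from Box A: 8 orange of 10; then Box B has 11 total).
  0 orange: C(8,0)C(2,2)/C(10,2) = 1/45; then P = C(6,2)/C(11,2) = 3/11
  1 orange: C(8,1)C(2,1)/C(10,2) = 16/45; then P = C(7,2)/C(11,2) = 21/55
  2 orange: C(8,2)C(2,0)/C(10,2) = 28/45; then P = C(8,2)/C(11,2) = 28/55
P(both orange) = 227/495 ≈ 0.4586.

227/495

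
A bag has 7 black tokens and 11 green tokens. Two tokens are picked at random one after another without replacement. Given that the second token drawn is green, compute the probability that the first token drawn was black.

P(first=black and the second token drawn is green) = (7/18)·(11/17) = 77/306.
P(the second token drawn is green) = Σ over first color = 77/306 + 55/153 = 11/18.
By Bayes, P(first=black | the second token drawn is green) = 77/306 / 11/18 = 7/17 ≈ 0.4118.

7/17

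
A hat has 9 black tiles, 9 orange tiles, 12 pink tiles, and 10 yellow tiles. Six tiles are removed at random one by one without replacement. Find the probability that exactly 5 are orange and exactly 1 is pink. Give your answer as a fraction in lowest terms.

Unordered draws without replacement: count favorable combinations over C(40,6).
Favorable = C(9,0) · C(9,5) · C(12,1) · C(10,0) = 1512; total = C(40,6) = 3838380.
P = 1512/3838380 = 18/45695 ≈ 0.0004.

18/45695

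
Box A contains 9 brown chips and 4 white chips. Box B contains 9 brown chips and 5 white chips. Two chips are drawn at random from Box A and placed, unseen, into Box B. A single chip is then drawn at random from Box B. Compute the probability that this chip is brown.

Condition on how many of the transferred chips are brown (from Box A: 9 brown of 13; then Box B has 16 total).
  0 brown: C(9,0)C(4,2)/C(13,2) = 1/13; then P = 9/16
  1 brown: C(9,1)C(4,1)/C(13,2) = 6/13; then P = 10/16
  2 brown: C(9,2)C(4,0)/C(13,2) = 6/13; then P = 11/16
P(brown from Box B) = 135/208 ≈ 0.6490.

135/208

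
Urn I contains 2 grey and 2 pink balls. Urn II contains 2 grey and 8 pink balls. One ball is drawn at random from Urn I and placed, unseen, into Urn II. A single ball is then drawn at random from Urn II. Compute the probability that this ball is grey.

5/22

Condition on how many of the transferred balls are grey (from Urn I: 2 grey of 4; then Urn II has 11 total).
  0 grey: C(2,0)C(2,1)/C(4,1) = 1/2; then P = 2/11
  1 grey: C(2,1)C(2,0)/C(4,1) = 1/2; then P = 3/11
P(grey from Urn II) = 5/22 ≈ 0.2273.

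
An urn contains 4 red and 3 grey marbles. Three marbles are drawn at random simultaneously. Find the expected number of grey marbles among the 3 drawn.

9/7

By linearity of expectation, E[X] = Σ P(draw i is grey); by symmetry each draw (even without replacement) has P(grey) = 3/7.
E[X] = 3 · 3/7 = 9/7 ≈ 1.2857.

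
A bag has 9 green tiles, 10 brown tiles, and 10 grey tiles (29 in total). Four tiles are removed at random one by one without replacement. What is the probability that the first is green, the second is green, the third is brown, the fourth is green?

Multiply the conditional probability of each draw in order, without replacement, so each draw removes one from its color and from the total.
P = (9/29) · (8/28) · (10/27) · (7/26) = 10/1131 ≈ 0.0088.

10/1131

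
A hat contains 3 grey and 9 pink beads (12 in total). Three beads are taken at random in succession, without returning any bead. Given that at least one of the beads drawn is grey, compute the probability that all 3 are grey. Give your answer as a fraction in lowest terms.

P(all 3 grey) = C(3,3)/C(12,3) = 1/220; P(at least one grey) = 1 − C(9,3)/C(12,3) = 34/55.
Since 'all 3 grey' ⊆ 'at least one grey', P(all 3 | at least one) = 1/220 / 34/55 = 1/136 ≈ 0.0074.

1/136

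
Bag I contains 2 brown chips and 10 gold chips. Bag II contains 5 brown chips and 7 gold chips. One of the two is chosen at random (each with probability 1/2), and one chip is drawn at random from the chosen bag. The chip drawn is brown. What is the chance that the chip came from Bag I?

2/7

P(brown | Bag I) = 1/6; P(brown | Bag II) = 5/12.
P(brown) = 1/2·1/6 + 1/2·5/12 = 7/24.
By Bayes' rule, P(Bag I | brown) = 1/12 / 7/24 = 2/7 ≈ 0.2857.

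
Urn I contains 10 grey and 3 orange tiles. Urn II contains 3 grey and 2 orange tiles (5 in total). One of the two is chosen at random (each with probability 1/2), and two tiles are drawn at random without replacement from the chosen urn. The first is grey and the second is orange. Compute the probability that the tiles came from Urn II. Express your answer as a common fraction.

P(E | Urn I) = 5/26; P(E | Urn II) = 3/10.
P(E) = 1/2·5/26 + 1/2·3/10 = 16/65.
By Bayes' rule, P(Urn II | E) = 3/20 / 16/65 = 39/64 ≈ 0.6094.

39/64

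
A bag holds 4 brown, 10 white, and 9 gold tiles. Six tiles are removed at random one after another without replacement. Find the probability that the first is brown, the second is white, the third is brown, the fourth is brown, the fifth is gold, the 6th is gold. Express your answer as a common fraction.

8/33649

Multiply the conditional probability of each draw in order, without replacement, so each draw removes one from its color and from the total.
P = (4/23) · (10/22) · (3/21) · (2/20) · (9/19) · (8/18) = 8/33649 ≈ 0.0002.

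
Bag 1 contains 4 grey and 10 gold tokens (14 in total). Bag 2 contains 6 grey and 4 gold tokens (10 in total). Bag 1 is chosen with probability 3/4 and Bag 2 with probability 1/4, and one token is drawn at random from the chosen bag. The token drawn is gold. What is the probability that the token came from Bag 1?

75/89

P(gold | Bag 1) = 5/7; P(gold | Bag 2) = 2/5.
P(gold) = 3/4·5/7 + 1/4·2/5 = 89/140.
By Bayes' rule, P(Bag 1 | gold) = 15/28 / 89/140 = 75/89 ≈ 0.8427.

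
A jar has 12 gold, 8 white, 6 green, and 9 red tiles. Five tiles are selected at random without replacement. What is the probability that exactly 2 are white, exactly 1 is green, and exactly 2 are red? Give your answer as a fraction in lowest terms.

Unordered draws without replacement: count favorable combinations over C(35,5).
Favorable = C(12,0) · C(8,2) · C(6,1) · C(9,2) = 6048; total = C(35,5) = 324632.
P = 6048/324632 = 108/5797 ≈ 0.0186.

108/5797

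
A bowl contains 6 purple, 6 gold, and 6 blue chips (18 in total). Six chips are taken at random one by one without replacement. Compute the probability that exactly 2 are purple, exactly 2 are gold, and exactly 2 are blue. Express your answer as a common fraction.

1125/6188

Unordered draws without replacement: count favorable combinations over C(18,6).
Favorable = C(6,2) · C(6,2) · C(6,2) = 3375; total = C(18,6) = 18564.
P = 3375/18564 = 1125/6188 ≈ 0.1818.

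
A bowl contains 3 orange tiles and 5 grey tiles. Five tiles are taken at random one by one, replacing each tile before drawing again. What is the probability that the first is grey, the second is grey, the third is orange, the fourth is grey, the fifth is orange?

Multiply the conditional probability of each draw in order, with replacement (the composition resets each draw).
P = (5/8) · (5/8) · (3/8) · (5/8) · (3/8) = 1125/32768 ≈ 0.0343.

1125/32768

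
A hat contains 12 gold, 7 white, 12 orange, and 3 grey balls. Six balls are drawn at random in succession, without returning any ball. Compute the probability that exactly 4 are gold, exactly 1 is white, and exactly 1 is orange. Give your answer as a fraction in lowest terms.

945/30566

Unordered draws without replacement: count favorable combinations over C(34,6).
Favorable = C(12,4) · C(7,1) · C(12,1) · C(3,0) = 41580; total = C(34,6) = 1344904.
P = 41580/1344904 = 945/30566 ≈ 0.0309.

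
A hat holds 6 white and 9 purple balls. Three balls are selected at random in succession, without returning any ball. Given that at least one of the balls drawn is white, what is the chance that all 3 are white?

P(all 3 white) = C(6,3)/C(15,3) = 4/91; P(at least one white) = 1 − C(9,3)/C(15,3) = 53/65.
Since 'all 3 white' ⊆ 'at least one white', P(all 3 | at least one) = 4/91 / 53/65 = 20/371 ≈ 0.0539.

20/371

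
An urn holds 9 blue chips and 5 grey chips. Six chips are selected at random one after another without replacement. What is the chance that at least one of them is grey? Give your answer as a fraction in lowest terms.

Use the complement: P(at least one grey) = 1 − P(no grey).
P(none) = C(9,6)/C(14,6) = 84/3003.
So P = 1 − 84/3003 = 139/143 ≈ 0.9720.

139/143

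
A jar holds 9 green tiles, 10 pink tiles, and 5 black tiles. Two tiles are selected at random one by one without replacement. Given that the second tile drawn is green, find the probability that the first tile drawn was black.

P(first=black and the second tile drawn is green) = (5/24)·(9/23) = 15/184.
P(the second tile drawn is green) = Σ over first color = 3/23 + 15/92 + 15/184 = 3/8.
By Bayes, P(first=black | the second tile drawn is green) = 15/184 / 3/8 = 5/23 ≈ 0.2174.

5/23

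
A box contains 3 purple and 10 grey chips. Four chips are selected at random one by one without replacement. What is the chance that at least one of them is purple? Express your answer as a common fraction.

Use the complement: P(at least one purple) = 1 − P(no purple).
P(none) = C(10,4)/C(13,4) = 210/715.
So P = 1 − 210/715 = 101/143 ≈ 0.7063.

101/143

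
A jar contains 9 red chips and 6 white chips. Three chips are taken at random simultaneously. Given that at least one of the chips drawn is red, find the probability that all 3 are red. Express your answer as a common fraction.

28/145

P(all 3 red) = C(9,3)/C(15,3) = 12/65; P(at least one red) = 1 − C(6,3)/C(15,3) = 87/91.
Since 'all 3 red' ⊆ 'at least one red', P(all 3 | at least one) = 12/65 / 87/91 = 28/145 ≈ 0.1931.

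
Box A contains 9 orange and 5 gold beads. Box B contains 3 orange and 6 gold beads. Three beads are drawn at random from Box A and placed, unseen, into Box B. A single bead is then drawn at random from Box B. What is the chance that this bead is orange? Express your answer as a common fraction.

Condition on how many of the transferred beads are orange (from Box A: 9 orange of 14; then Box B has 12 total).
  0 orange: C(9,0)C(5,3)/C(14,3) = 5/182; then P = 3/12
  1 orange: C(9,1)C(5,2)/C(14,3) = 45/182; then P = 4/12
  2 orange: C(9,2)C(5,1)/C(14,3) = 45/91; then P = 5/12
  3 orange: C(9,3)C(5,0)/C(14,3) = 3/13; then P = 6/12
P(orange from Box B) = 23/56 ≈ 0.4107.

23/56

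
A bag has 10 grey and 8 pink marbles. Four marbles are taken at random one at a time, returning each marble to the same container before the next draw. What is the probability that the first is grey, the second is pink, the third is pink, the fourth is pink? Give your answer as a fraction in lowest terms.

320/6561

Multiply the conditional probability of each draw in order, with replacement (the composition resets each draw).
P = (10/18) · (8/18) · (8/18) · (8/18) = 320/6561 ≈ 0.0488.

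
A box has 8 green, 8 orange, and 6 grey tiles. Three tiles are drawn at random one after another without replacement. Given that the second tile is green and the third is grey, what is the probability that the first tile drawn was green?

7/20

P(first=green and the second tile is green and the third is grey) = (8/22)·(7/21)·(6/20) = 2/55.
P(E) = Σ over first color = 2/55 + 16/385 + 2/77 = 8/77.
By Bayes, P(first=green | E) = 2/55 / 8/77 = 7/20 ≈ 0.3500.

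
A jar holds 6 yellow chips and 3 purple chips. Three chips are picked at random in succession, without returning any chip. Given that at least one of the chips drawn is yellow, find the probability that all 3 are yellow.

20/83

P(all 3 yellow) = C(6,3)/C(9,3) = 5/21; P(at least one yellow) = 1 − C(3,3)/C(9,3) = 83/84.
Since 'all 3 yellow' ⊆ 'at least one yellow', P(all 3 | at least one) = 5/21 / 83/84 = 20/83 ≈ 0.2410.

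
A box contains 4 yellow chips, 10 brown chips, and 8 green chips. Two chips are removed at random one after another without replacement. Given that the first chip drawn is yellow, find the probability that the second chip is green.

8/21

After removing 1 yellow, the box has 8 green out of 21 remaining.
P(second is green | given) = 8/21 ≈ 0.3810.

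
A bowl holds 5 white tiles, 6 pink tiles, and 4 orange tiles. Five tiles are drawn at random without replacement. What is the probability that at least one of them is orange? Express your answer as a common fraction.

11/13

Use the complement: P(at least one orange) = 1 − P(no orange).
P(none) = C(11,5)/C(15,5) = 462/3003.
So P = 1 − 462/3003 = 11/13 ≈ 0.8462.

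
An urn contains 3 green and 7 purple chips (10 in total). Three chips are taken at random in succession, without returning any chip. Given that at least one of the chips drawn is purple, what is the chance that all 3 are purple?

5/17

P(all 3 purple) = C(7,3)/C(10,3) = 7/24; P(at least one purple) = 1 − C(3,3)/C(10,3) = 119/120.
Since 'all 3 purple' ⊆ 'at least one purple', P(all 3 | at least one) = 7/24 / 119/120 = 5/17 ≈ 0.2941.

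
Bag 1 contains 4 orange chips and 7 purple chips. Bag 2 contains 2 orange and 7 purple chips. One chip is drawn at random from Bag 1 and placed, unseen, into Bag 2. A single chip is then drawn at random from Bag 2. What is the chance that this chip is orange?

Condition on how many of the transferred chips are orange (from Bag 1: 4 orange of 11; then Bag 2 has 10 total).
  0 orange: C(4,0)C(7,1)/C(11,1) = 7/11; then P = 2/10
  1 orange: C(4,1)C(7,0)/C(11,1) = 4/11; then P = 3/10
P(orange from Bag 2) = 13/55 ≈ 0.2364.

13/55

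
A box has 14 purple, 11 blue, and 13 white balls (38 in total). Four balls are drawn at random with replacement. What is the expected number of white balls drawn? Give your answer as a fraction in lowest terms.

26/19

By linearity of expectation, E[X] = Σ P(draw i is white); each independent draw has P(white) = 13/38.
E[X] = 4 · 13/38 = 26/19 ≈ 1.3684.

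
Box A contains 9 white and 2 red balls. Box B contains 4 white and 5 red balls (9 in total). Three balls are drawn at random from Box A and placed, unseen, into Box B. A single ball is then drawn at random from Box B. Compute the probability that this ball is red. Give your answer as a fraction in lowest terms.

Condition on how many of the transferred balls are red (from Box A: 2 red of 11; then Box B has 12 total).
  0 red: C(2,0)C(9,3)/C(11,3) = 28/55; then P = 5/12
  1 red: C(2,1)C(9,2)/C(11,3) = 24/55; then P = 6/12
  2 red: C(2,2)C(9,1)/C(11,3) = 3/55; then P = 7/12
P(red from Box B) = 61/132 ≈ 0.4621.

61/132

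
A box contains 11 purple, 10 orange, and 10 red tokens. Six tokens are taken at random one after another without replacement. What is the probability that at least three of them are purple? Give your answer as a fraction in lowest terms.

86834/245427

Sum the hypergeometric tail for j = 3,…,6 purple tokens.
Favorable = C(11,3)·C(20,3) + C(11,4)·C(20,2) + C(11,5)·C(20,1) + C(11,6)·C(20,0) = 260502; total = C(31,6) = 736281.
P = 260502/736281 = 86834/245427 ≈ 0.3538.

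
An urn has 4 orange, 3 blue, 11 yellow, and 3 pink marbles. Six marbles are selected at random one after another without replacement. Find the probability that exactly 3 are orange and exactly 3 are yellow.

Unordered draws without replacement: count favorable combinations over C(21,6).
Favorable = C(4,3) · C(3,0) · C(11,3) · C(3,0) = 660; total = C(21,6) = 54264.
P = 660/54264 = 55/4522 ≈ 0.0122.

55/4522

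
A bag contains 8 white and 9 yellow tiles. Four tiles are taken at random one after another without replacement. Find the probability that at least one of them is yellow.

33/34

Use the complement: P(at least one yellow) = 1 − P(no yellow).
P(none) = C(8,4)/C(17,4) = 70/2380.
So P = 1 − 70/2380 = 33/34 ≈ 0.9706.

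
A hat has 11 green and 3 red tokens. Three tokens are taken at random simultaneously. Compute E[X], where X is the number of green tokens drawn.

By linearity of expectation, E[X] = Σ P(draw i is green); by symmetry each draw (even without replacement) has P(green) = 11/14.
E[X] = 3 · 11/14 = 33/14 ≈ 2.3571.

33/14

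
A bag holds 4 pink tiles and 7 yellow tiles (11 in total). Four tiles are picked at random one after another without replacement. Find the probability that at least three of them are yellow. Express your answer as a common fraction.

Sum the hypergeometric tail for j = 3,…,4 yellow tiles.
Favorable = C(7,3)·C(4,1) + C(7,4)·C(4,0) = 175; total = C(11,4) = 330.
P = 175/330 = 35/66 ≈ 0.5303.

35/66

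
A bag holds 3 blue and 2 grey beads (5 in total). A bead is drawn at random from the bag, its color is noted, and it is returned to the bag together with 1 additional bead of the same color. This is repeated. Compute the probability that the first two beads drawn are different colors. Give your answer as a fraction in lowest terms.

2/5

Either grey then blue, or blue then grey; after the first draw the total is 6.
P = (2/5)·(3/6) + (3/5)·(2/6) = 2/5 ≈ 0.4000.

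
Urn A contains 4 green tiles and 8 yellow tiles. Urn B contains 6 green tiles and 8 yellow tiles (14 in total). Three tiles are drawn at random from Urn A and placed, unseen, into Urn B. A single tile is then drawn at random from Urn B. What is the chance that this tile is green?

Condition on how many of the transferred tiles are green (from Urn A: 4 green of 12; then Urn B has 17 total).
  0 green: C(4,0)C(8,3)/C(12,3) = 14/55; then P = 6/17
  1 green: C(4,1)C(8,2)/C(12,3) = 28/55; then P = 7/17
  2 green: C(4,2)C(8,1)/C(12,3) = 12/55; then P = 8/17
  3 green: C(4,3)C(8,0)/C(12,3) = 1/55; then P = 9/17
P(green from Urn B) = 7/17 ≈ 0.4118.

7/17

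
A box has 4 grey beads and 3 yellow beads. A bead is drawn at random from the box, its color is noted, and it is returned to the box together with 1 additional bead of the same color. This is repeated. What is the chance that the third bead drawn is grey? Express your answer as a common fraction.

Sum over the four possibilities for the first two draws (grey/not-grey each), tracking how the grey count and total change by +1 per draw.
P(third is grey) = 4/7 ≈ 0.5714. (In a Pólya urn every draw has the same marginal probability 4/7.)

4/7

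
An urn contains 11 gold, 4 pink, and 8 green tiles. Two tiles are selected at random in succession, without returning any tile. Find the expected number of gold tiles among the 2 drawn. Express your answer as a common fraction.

22/23

By linearity of expectation, E[X] = Σ P(draw i is gold); by symmetry each draw (even without replacement) has P(gold) = 11/23.
E[X] = 2 · 11/23 = 22/23 ≈ 0.9565.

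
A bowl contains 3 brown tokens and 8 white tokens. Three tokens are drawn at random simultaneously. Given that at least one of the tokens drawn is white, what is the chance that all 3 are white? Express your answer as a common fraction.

14/41

P(all 3 white) = C(8,3)/C(11,3) = 56/165; P(at least one white) = 1 − C(3,3)/C(11,3) = 164/165.
Since 'all 3 white' ⊆ 'at least one white', P(all 3 | at least one) = 56/165 / 164/165 = 14/41 ≈ 0.3415.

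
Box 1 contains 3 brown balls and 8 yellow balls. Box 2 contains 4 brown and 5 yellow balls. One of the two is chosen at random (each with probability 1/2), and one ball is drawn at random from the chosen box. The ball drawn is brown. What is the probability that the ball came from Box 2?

44/71

P(brown | Box 1) = 3/11; P(brown | Box 2) = 4/9.
P(brown) = 1/2·3/11 + 1/2·4/9 = 71/198.
By Bayes' rule, P(Box 2 | brown) = 2/9 / 71/198 = 44/71 ≈ 0.6197.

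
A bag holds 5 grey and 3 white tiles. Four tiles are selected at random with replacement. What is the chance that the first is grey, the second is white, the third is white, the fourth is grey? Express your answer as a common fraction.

Multiply the conditional probability of each draw in order, with replacement (the composition resets each draw).
P = (5/8) · (3/8) · (3/8) · (5/8) = 225/4096 ≈ 0.0549.

225/4096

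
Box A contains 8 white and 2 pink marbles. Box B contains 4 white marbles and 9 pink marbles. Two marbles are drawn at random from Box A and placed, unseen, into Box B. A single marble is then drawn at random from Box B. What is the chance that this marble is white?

28/75

Condition on how many of the transferred marbles are white (from Box A: 8 white of 10; then Box B has 15 total).
  0 white: C(8,0)C(2,2)/C(10,2) = 1/45; then P = 4/15
  1 white: C(8,1)C(2,1)/C(10,2) = 16/45; then P = 5/15
  2 white: C(8,2)C(2,0)/C(10,2) = 28/45; then P = 6/15
P(white from Box B) = 28/75 ≈ 0.3733.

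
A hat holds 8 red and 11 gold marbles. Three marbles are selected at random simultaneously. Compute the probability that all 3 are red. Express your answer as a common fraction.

56/969

Unordered draws without replacement: count favorable combinations over C(19,3).
Favorable = C(8,3) · C(11,0) = 56; total = C(19,3) = 969.
P = 56/969 = 56/969 ≈ 0.0578.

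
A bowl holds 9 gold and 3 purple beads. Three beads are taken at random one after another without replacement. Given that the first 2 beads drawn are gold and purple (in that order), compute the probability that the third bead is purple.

1/5

After removing 1 gold, 1 purple, the bowl has 2 purple out of 10 remaining.
P(third is purple | given) = 2/10 = 1/5 ≈ 0.2000.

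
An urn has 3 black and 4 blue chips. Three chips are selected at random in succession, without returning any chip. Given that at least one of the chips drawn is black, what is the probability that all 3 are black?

1/31

P(all 3 black) = C(3,3)/C(7,3) = 1/35; P(at least one black) = 1 − C(4,3)/C(7,3) = 31/35.
Since 'all 3 black' ⊆ 'at least one black', P(all 3 | at least one) = 1/35 / 31/35 = 1/31 ≈ 0.0323.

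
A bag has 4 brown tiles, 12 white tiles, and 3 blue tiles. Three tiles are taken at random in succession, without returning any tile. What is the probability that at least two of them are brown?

Sum the hypergeometric tail for j = 2,…,3 brown tiles.
Favorable = C(4,2)·C(15,1) + C(4,3)·C(15,0) = 94; total = C(19,3) = 969.
P = 94/969 = 94/969 ≈ 0.0970.

94/969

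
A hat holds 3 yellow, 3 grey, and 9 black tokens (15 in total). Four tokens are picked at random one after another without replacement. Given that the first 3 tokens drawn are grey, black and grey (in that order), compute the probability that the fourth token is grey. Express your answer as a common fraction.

1/12

After removing 2 grey, 1 black, the hat has 1 grey out of 12 remaining.
P(fourth is grey | given) = 1/12 ≈ 0.0833.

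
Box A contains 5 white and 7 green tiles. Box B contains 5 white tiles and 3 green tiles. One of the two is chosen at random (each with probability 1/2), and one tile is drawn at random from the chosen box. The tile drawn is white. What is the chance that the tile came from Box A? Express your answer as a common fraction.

2/5

P(white | Box A) = 5/12; P(white | Box B) = 5/8.
P(white) = 1/2·5/12 + 1/2·5/8 = 25/48.
By Bayes' rule, P(Box A | white) = 5/24 / 25/48 = 2/5 ≈ 0.4000.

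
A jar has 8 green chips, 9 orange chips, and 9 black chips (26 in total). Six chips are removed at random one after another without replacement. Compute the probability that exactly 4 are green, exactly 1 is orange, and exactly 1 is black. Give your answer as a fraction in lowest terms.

81/3289

Unordered draws without replacement: count favorable combinations over C(26,6).
Favorable = C(8,4) · C(9,1) · C(9,1) = 5670; total = C(26,6) = 230230.
P = 5670/230230 = 81/3289 ≈ 0.0246.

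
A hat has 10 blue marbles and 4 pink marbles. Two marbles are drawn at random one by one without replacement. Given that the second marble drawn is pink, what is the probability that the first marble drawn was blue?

P(first=blue and the second marble drawn is pink) = (10/14)·(4/13) = 20/91.
P(the second marble drawn is pink) = Σ over first color = 20/91 + 6/91 = 2/7.
By Bayes, P(first=blue | the second marble drawn is pink) = 20/91 / 2/7 = 10/13 ≈ 0.7692.

10/13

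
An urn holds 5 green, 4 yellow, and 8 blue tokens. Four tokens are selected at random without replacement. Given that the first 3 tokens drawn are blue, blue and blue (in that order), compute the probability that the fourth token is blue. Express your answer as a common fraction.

After removing 3 blue, the urn has 5 blue out of 14 remaining.
P(fourth is blue | given) = 5/14 ≈ 0.3571.

5/14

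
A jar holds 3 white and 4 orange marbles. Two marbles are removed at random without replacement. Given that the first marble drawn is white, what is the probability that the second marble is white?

1/3

After removing 1 white, the jar has 2 white out of 6 remaining.
P(second is white | given) = 2/6 = 1/3 ≈ 0.3333.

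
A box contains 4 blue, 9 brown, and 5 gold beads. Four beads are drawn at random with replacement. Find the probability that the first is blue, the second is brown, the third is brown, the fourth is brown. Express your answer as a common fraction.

1/36

Multiply the conditional probability of each draw in order, with replacement (the composition resets each draw).
P = (4/18) · (9/18) · (9/18) · (9/18) = 1/36 ≈ 0.0278.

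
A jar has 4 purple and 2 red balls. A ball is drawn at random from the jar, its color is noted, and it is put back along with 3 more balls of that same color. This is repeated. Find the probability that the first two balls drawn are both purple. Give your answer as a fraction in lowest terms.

After a purple draw the jar holds 7 purple out of 9.
P = (4/6)·(7/9) = 14/27 ≈ 0.5185.

14/27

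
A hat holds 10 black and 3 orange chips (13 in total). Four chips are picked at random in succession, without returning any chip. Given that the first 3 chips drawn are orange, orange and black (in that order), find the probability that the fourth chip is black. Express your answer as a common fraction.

After removing 1 black, 2 orange, the hat has 9 black out of 10 remaining.
P(fourth is black | given) = 9/10 ≈ 0.9000.

9/10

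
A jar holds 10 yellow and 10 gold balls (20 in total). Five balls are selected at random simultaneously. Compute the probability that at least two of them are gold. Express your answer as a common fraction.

Sum the hypergeometric tail for j = 2,…,5 gold balls.
Favorable = C(10,2)·C(10,3) + C(10,3)·C(10,2) + C(10,4)·C(10,1) + C(10,5)·C(10,0) = 13152; total = C(20,5) = 15504.
P = 13152/15504 = 274/323 ≈ 0.8483.

274/323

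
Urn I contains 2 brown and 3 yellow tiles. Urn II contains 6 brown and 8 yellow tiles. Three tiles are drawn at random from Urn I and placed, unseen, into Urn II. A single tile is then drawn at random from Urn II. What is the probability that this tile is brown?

Condition on how many of the transferred tiles are brown (from Urn I: 2 brown of 5; then Urn II has 17 total).
  0 brown: C(2,0)C(3,3)/C(5,3) = 1/10; then P = 6/17
  1 brown: C(2,1)C(3,2)/C(5,3) = 3/5; then P = 7/17
  2 brown: C(2,2)C(3,1)/C(5,3) = 3/10; then P = 8/17
P(brown from Urn II) = 36/85 ≈ 0.4235.

36/85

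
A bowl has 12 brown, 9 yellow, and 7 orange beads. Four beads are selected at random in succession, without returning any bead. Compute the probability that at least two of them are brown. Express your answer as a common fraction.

Sum the hypergeometric tail for j = 2,…,4 brown beads.
Favorable = C(12,2)·C(16,2) + C(12,3)·C(16,1) + C(12,4)·C(16,0) = 11935; total = C(28,4) = 20475.
P = 11935/20475 = 341/585 ≈ 0.5829.

341/585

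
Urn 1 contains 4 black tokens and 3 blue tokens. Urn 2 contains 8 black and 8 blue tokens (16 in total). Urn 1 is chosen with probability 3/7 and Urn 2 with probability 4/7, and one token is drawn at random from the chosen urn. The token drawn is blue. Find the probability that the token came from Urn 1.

P(blue | Urn 1) = 3/7; P(blue | Urn 2) = 1/2.
P(blue) = 3/7·3/7 + 4/7·1/2 = 23/49.
By Bayes' rule, P(Urn 1 | blue) = 9/49 / 23/49 = 9/23 ≈ 0.3913.

9/23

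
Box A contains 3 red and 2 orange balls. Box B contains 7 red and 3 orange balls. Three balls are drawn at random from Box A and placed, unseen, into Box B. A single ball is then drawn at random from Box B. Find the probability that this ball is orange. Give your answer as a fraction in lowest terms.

Condition on how many of the transferred balls are orange (from Box A: 2 orange of 5; then Box B has 13 total).
  0 orange: C(2,0)C(3,3)/C(5,3) = 1/10; then P = 3/13
  1 orange: C(2,1)C(3,2)/C(5,3) = 3/5; then P = 4/13
  2 orange: C(2,2)C(3,1)/C(5,3) = 3/10; then P = 5/13
P(orange from Box B) = 21/65 ≈ 0.3231.

21/65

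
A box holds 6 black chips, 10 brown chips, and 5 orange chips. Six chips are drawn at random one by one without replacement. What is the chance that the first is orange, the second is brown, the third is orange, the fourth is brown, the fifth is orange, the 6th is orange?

Multiply the conditional probability of each draw in order, without replacement, so each draw removes one from its color and from the total.
P = (5/21) · (10/20) · (4/19) · (9/18) · (3/17) · (2/16) = 5/18088 ≈ 0.0003.

5/18088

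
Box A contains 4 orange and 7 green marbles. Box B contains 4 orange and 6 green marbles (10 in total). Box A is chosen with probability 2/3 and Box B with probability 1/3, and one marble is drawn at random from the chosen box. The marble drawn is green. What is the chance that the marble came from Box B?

33/103

P(green | Box A) = 7/11; P(green | Box B) = 3/5.
P(green) = 2/3·7/11 + 1/3·3/5 = 103/165.
By Bayes' rule, P(Box B | green) = 1/5 / 103/165 = 33/103 ≈ 0.3204.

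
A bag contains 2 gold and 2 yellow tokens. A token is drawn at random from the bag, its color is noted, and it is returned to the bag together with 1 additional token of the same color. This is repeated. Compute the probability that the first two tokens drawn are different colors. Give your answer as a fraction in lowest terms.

2/5

Either yellow then gold, or gold then yellow; after the first draw the total is 5.
P = (2/4)·(2/5) + (2/4)·(2/5) = 2/5 ≈ 0.4000.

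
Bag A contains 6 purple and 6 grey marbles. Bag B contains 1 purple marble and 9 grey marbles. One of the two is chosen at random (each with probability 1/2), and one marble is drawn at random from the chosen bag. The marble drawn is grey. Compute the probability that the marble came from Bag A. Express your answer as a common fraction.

5/14

P(grey | Bag A) = 1/2; P(grey | Bag B) = 9/10.
P(grey) = 1/2·1/2 + 1/2·9/10 = 7/10.
By Bayes' rule, P(Bag A | grey) = 1/4 / 7/10 = 5/14 ≈ 0.3571.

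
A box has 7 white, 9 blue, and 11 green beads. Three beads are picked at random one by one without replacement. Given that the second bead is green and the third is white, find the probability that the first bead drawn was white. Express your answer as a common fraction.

P(first=white and the second bead is green and the third is white) = (7/27)·(11/26)·(6/25) = 77/2925.
P(E) = Σ over first color = 77/2925 + 77/1950 + 77/1755 = 77/702.
By Bayes, P(first=white | E) = 77/2925 / 77/702 = 6/25 ≈ 0.2400.

6/25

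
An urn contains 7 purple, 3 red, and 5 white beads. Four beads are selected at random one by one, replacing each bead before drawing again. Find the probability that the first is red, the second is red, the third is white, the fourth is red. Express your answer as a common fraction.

1/375

Multiply the conditional probability of each draw in order, with replacement (the composition resets each draw).
P = (3/15) · (3/15) · (5/15) · (3/15) = 1/375 ≈ 0.0027.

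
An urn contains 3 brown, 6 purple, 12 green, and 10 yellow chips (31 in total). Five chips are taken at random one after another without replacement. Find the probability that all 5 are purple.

2/56637

Unordered draws without replacement: count favorable combinations over C(31,5).
Favorable = C(3,0) · C(6,5) · C(12,0) · C(10,0) = 6; total = C(31,5) = 169911.
P = 6/169911 = 2/56637 ≈ 0.0000.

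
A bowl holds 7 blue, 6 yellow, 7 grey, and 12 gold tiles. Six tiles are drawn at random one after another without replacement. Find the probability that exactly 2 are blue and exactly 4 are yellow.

Unordered draws without replacement: count favorable combinations over C(32,6).
Favorable = C(7,2) · C(6,4) · C(7,0) · C(12,0) = 315; total = C(32,6) = 906192.
P = 315/906192 = 5/14384 ≈ 0.0003.

5/14384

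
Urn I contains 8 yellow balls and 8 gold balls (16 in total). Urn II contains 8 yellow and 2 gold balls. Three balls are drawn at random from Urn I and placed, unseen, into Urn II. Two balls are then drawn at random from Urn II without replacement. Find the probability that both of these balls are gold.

Condition on how many of the transferred balls are gold (from Urn I: 8 gold of 16; then Urn II has 13 total).
  0 gold: C(8,0)C(8,3)/C(16,3) = 1/10; then P = C(2,2)/C(13,2) = 1/78
  1 gold: C(8,1)C(8,2)/C(16,3) = 2/5; then P = C(3,2)/C(13,2) = 1/26
  2 gold: C(8,2)C(8,1)/C(16,3) = 2/5; then P = C(4,2)/C(13,2) = 1/13
  3 gold: C(8,3)C(8,0)/C(16,3) = 1/10; then P = C(5,2)/C(13,2) = 5/39
P(both gold) = 47/780 ≈ 0.0603.

47/780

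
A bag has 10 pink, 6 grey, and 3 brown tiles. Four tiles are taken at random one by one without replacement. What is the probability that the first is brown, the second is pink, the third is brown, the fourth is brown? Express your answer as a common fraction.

5/7752

Multiply the conditional probability of each draw in order, without replacement, so each draw removes one from its color and from the total.
P = (3/19) · (10/18) · (2/17) · (1/16) = 5/7752 ≈ 0.0006.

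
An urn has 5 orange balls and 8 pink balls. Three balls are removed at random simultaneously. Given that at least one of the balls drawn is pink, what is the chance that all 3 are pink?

P(all 3 pink) = C(8,3)/C(13,3) = 28/143; P(at least one pink) = 1 − C(5,3)/C(13,3) = 138/143.
Since 'all 3 pink' ⊆ 'at least one pink', P(all 3 | at least one) = 28/143 / 138/143 = 14/69 ≈ 0.2029.

14/69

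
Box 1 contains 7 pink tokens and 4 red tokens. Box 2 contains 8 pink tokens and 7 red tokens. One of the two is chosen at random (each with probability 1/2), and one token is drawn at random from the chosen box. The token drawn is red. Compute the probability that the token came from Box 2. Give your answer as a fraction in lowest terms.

77/137

P(red | Box 1) = 4/11; P(red | Box 2) = 7/15.
P(red) = 1/2·4/11 + 1/2·7/15 = 137/330.
By Bayes' rule, P(Box 2 | red) = 7/30 / 137/330 = 77/137 ≈ 0.5620.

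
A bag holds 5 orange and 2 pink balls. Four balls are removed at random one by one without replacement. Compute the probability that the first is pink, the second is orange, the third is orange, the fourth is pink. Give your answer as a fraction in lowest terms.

Multiply the conditional probability of each draw in order, without replacement, so each draw removes one from its color and from the total.
P = (2/7) · (5/6) · (4/5) · (1/4) = 1/21 ≈ 0.0476.

1/21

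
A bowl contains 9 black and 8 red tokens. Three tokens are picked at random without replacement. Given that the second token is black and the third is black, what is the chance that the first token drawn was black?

P(first=black and the second token is black and the third is black) = (9/17)·(8/16)·(7/15) = 21/170.
P(E) = Σ over first color = 21/170 + 12/85 = 9/34.
By Bayes, P(first=black | E) = 21/170 / 9/34 = 7/15 ≈ 0.4667.

7/15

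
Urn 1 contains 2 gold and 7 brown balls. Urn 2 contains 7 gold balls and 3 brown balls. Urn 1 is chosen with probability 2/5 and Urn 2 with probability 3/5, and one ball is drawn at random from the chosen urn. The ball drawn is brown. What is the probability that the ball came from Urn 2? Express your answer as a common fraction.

P(brown | Urn 1) = 7/9; P(brown | Urn 2) = 3/10.
P(brown) = 2/5·7/9 + 3/5·3/10 = 221/450.
By Bayes' rule, P(Urn 2 | brown) = 9/50 / 221/450 = 81/221 ≈ 0.3665.

81/221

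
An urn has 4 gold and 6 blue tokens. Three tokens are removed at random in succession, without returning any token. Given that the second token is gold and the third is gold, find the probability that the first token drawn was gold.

P(first=gold and the second token is gold and the third is gold) = (4/10)·(3/9)·(2/8) = 1/30.
P(E) = Σ over first color = 1/30 + 1/10 = 2/15.
By Bayes, P(first=gold | E) = 1/30 / 2/15 = 1/4 ≈ 0.2500.

1/4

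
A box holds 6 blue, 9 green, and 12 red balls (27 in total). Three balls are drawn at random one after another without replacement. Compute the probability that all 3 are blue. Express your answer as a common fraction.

4/585

Unordered draws without replacement: count favorable combinations over C(27,3).
Favorable = C(6,3) · C(9,0) · C(12,0) = 20; total = C(27,3) = 2925.
P = 20/2925 = 4/585 ≈ 0.0068.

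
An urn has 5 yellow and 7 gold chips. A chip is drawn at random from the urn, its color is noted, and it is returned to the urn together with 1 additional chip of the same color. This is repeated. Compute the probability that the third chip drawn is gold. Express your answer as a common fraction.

Sum over the four possibilities for the first two draws (gold/not-gold each), tracking how the gold count and total change by +1 per draw.
P(third is gold) = 7/12 ≈ 0.5833. (In a Pólya urn every draw has the same marginal probability 7/12.)

7/12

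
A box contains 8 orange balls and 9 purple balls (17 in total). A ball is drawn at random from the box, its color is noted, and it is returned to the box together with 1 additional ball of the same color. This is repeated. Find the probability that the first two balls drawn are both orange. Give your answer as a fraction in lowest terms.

After a orange draw the box holds 9 orange out of 18.
P = (8/17)·(9/18) = 4/17 ≈ 0.2353.

4/17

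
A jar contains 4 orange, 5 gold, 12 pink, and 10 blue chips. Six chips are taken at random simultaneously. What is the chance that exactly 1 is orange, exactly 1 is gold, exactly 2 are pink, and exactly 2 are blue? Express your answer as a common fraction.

6600/81809

Unordered draws without replacement: count favorable combinations over C(31,6).
Favorable = C(4,1) · C(5,1) · C(12,2) · C(10,2) = 59400; total = C(31,6) = 736281.
P = 59400/736281 = 6600/81809 ≈ 0.0807.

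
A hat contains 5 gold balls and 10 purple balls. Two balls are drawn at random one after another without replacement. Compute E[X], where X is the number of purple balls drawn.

4/3

By linearity of expectation, E[X] = Σ P(draw i is purple); by symmetry each draw (even without replacement) has P(purple) = 10/15.
E[X] = 2 · 10/15 = 4/3 ≈ 1.3333.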